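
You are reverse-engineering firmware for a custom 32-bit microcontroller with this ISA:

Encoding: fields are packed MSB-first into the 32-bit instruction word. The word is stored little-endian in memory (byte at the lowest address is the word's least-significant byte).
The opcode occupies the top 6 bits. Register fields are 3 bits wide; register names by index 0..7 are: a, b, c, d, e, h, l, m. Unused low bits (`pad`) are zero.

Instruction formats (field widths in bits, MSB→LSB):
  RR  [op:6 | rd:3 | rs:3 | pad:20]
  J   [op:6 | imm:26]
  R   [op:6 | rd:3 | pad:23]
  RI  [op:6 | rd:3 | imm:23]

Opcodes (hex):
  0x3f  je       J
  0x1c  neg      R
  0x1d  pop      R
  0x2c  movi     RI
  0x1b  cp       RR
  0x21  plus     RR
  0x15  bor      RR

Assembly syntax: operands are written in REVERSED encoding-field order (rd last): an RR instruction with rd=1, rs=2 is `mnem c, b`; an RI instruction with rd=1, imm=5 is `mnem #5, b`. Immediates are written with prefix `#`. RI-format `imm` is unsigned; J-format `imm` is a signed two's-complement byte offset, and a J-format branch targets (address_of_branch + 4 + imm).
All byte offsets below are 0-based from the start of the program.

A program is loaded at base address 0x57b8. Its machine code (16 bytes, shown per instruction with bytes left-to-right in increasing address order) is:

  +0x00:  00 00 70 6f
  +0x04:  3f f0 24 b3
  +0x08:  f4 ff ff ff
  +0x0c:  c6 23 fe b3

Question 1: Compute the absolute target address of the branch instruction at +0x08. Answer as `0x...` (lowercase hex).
+0x08: f4 ff ff ff ⇒ word 0xfffffff4 (little)
  top 6b → 0x3f → je [J]
  imm@[25:0]=0x3fffff4 (s26→-12) ⇒ #-12
  target = base 0x57b8 + off 0x08 + 4 + imm -12 = 0x57b8

0x57b8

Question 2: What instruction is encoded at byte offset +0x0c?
off 0x0c: read c6 23 fe b3 as little → 0xb3fe23c6
  opcode bits[31:26]=0x2c: movi/RI
  [25:23] rd=7 = m
  [22:0] imm=8266694 = #8266694

movi #8266694, m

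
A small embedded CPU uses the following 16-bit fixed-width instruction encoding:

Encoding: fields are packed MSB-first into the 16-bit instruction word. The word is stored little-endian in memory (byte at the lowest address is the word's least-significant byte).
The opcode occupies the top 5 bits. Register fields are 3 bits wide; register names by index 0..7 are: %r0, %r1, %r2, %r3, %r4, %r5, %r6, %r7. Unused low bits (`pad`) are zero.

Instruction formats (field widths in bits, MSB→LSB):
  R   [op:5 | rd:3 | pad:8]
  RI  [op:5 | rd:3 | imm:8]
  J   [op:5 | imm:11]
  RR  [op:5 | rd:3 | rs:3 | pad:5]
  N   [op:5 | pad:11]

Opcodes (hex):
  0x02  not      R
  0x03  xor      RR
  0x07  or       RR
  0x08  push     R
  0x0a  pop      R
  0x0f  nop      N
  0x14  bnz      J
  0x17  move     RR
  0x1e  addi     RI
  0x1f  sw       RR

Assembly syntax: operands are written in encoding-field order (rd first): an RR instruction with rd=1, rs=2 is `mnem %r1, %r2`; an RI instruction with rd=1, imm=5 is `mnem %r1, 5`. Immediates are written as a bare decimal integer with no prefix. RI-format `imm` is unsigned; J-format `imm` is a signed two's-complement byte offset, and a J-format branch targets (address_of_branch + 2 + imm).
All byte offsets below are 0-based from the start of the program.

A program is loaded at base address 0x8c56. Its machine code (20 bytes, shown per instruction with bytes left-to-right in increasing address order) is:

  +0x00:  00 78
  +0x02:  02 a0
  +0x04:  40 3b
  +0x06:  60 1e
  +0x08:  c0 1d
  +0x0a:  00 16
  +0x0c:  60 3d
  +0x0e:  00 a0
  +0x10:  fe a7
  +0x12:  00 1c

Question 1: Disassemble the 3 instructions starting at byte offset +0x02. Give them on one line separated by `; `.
bnz 2; or %r3, %r2; xor %r6, %r3

@+02  little-endian(02 a0) = 0xa002
  opcode bits[15:11]=0x14: bnz/J
  [10:0] imm=2 = 2
@+04  little-endian(40 3b) = 0x3b40
  opcode bits[15:11]=0x7: or/RR
  [10:8] rd=3 = %r3
  [7:5] rs=2 = %r2
@+06  little-endian(60 1e) = 0x1e60
  opcode bits[15:11]=0x3: xor/RR
  [10:8] rd=6 = %r6
  [7:5] rs=3 = %r3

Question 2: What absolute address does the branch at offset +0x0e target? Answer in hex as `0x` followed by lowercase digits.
0x8c66

off 0x0e: read 00 a0 as little → 0xa000
  op=0xa000>>11=0x14 ⇒ bnz (J)
  [10:0] imm=0 = 0
  target = base 0x8c56 + off 0x0e + 2 + imm 0 = 0x8c66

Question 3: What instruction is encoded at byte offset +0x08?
xor %r5, %r6

@+08  little-endian(c0 1d) = 0x1dc0
  top 5b → 0x3 → xor [RR]
  rd: (w>>8)&0x7=0x5 → %r5
  rs: (w>>5)&0x7=0x6 → %r6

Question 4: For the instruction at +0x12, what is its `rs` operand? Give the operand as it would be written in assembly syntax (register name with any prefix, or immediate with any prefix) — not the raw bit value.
%r0

+0x12: 00 1c ⇒ word 0x1c00 (little)
  op=0x1c00>>11=0x3 ⇒ xor (RR)
  rd: (w>>8)&0x7=0x4 → %r4
  rs: (w>>5)&0x7=0x0 → %r0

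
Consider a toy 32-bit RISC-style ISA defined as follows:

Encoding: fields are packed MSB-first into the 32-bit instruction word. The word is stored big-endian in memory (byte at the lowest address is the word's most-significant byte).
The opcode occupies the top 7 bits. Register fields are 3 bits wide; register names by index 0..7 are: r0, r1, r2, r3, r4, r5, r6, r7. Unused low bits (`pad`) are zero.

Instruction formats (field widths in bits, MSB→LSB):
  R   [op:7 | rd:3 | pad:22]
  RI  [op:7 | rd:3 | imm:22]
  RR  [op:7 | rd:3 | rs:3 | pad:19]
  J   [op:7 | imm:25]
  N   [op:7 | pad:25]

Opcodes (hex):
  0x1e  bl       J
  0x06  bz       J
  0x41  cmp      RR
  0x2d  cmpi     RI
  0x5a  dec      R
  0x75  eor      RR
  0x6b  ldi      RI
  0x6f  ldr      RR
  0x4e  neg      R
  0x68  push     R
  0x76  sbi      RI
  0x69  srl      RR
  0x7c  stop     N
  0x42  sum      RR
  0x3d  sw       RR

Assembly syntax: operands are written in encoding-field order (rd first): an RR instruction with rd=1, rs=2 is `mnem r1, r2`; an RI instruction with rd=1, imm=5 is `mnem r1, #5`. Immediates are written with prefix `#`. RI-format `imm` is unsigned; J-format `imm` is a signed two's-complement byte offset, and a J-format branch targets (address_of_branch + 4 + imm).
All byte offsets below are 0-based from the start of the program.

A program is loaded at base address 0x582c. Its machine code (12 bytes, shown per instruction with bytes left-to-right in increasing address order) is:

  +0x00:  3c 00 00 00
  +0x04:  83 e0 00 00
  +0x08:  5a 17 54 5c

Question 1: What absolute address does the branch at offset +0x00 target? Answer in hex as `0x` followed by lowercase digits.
@+00  big-endian(3c 00 00 00) = 0x3c000000
  op=0x3c000000>>25=0x1e ⇒ bl (J)
  [24:0] imm=0 = #0
  target = base 0x582c + off 0x00 + 4 + imm 0 = 0x5830

0x5830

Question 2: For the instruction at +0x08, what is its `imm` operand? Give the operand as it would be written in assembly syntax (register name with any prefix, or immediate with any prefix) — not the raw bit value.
[08] 5a 17 54 5c → 0x5a17545c
  top 7b → 0x2d → cmpi [RI]
  rd: (w>>22)&0x7=0x0 → r0
  imm: (w>>0)&0x3fffff=0x17545c → #1528924

#1528924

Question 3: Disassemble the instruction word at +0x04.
+0x04: 83 e0 00 00 ⇒ word 0x83e00000 (big)
  top 7b → 0x41 → cmp [RR]
  rd: (w>>22)&0x7=0x7 → r7
  rs: (w>>19)&0x7=0x4 → r4

cmp r7, r4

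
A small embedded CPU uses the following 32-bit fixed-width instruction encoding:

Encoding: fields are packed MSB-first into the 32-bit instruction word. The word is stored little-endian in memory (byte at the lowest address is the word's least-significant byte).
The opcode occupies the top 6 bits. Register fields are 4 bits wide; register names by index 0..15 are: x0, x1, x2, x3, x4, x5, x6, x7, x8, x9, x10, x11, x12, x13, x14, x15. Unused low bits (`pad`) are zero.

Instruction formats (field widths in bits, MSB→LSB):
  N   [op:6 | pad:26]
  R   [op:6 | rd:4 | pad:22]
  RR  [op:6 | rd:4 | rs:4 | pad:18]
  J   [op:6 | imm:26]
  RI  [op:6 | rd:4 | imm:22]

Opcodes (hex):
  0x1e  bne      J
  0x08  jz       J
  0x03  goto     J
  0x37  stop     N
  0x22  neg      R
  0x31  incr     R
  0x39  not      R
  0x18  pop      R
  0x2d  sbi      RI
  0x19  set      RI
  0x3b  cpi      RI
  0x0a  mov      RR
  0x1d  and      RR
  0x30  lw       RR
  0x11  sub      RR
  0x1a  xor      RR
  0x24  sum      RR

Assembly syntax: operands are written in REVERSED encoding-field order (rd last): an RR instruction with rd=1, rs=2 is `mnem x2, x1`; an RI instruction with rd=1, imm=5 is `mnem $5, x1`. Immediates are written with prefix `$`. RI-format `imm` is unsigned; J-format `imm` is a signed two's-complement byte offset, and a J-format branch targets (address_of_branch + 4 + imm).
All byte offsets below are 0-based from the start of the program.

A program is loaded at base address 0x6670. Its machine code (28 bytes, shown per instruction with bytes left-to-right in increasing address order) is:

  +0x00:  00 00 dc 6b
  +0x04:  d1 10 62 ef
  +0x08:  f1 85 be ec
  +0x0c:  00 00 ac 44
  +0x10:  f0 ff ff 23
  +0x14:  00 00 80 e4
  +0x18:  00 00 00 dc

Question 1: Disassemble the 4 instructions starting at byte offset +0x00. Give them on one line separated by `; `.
@+00  little-endian(00 00 dc 6b) = 0x6bdc0000
  opcode bits[31:26]=0x1a: xor/RR
  rd@[25:22]=0xf ⇒ x15
  rs@[21:18]=0x7 ⇒ x7
@+04  little-endian(d1 10 62 ef) = 0xef6210d1
  opcode bits[31:26]=0x3b: cpi/RI
  rd@[25:22]=0xd ⇒ x13
  imm@[21:0]=0x2210d1 ⇒ $2232529
@+08  little-endian(f1 85 be ec) = 0xecbe85f1
  opcode bits[31:26]=0x3b: cpi/RI
  rd@[25:22]=0x2 ⇒ x2
  imm@[21:0]=0x3e85f1 ⇒ $4097521
@+0c  little-endian(00 00 ac 44) = 0x44ac0000
  opcode bits[31:26]=0x11: sub/RR
  rd@[25:22]=0x2 ⇒ x2
  rs@[21:18]=0xb ⇒ x11

xor x7, x15; cpi $2232529, x13; cpi $4097521, x2; sub x11, x2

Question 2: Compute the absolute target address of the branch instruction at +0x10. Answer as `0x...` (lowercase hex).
0x6674

+0x10: f0 ff ff 23 ⇒ word 0x23fffff0 (little)
  op=0x23fffff0>>26=0x8 ⇒ jz (J)
  imm@[25:0]=0x3fffff0 (s26→-16) ⇒ $-16
  target = base 0x6670 + off 0x10 + 4 + imm -16 = 0x6674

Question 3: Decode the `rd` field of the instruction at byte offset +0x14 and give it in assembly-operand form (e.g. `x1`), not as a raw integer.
x2

off 0x14: read 00 00 80 e4 as little → 0xe4800000
  opcode bits[31:26]=0x39: not/R
  rd@[25:22]=0x2 ⇒ x2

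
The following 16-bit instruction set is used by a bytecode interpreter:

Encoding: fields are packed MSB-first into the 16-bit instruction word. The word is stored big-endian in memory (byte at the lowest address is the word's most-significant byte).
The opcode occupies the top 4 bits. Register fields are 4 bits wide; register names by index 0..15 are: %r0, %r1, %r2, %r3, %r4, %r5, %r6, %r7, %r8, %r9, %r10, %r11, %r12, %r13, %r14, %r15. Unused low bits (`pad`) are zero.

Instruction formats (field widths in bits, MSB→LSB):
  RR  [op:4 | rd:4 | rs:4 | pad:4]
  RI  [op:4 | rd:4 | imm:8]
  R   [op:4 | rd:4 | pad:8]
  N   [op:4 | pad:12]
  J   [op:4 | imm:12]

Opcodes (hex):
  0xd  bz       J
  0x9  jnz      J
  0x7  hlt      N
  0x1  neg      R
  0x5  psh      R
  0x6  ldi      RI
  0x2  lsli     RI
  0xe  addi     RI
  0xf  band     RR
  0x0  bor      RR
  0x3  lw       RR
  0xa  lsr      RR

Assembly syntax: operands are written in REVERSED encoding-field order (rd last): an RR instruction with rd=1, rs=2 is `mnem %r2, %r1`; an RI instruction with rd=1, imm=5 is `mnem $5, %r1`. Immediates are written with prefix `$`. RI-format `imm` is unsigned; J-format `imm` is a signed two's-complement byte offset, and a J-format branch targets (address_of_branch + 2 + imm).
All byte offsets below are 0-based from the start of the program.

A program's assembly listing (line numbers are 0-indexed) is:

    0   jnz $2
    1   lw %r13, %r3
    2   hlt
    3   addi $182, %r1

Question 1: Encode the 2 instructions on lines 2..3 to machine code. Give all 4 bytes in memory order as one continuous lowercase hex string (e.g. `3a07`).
7000e1b6

line 2 (hlt): pack op=0x7:4|pad=0:12 = 0x7000; big→ 70 00
line 3 (addi): pack op=0xe:4|rd=1:4|imm=182:8 = 0xe1b6; big→ e1 b6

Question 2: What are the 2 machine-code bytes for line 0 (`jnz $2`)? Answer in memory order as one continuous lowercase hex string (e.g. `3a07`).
line 0 (jnz): pack op=0x9:4|imm=2:12 = 0x9002; big→ 90 02

9002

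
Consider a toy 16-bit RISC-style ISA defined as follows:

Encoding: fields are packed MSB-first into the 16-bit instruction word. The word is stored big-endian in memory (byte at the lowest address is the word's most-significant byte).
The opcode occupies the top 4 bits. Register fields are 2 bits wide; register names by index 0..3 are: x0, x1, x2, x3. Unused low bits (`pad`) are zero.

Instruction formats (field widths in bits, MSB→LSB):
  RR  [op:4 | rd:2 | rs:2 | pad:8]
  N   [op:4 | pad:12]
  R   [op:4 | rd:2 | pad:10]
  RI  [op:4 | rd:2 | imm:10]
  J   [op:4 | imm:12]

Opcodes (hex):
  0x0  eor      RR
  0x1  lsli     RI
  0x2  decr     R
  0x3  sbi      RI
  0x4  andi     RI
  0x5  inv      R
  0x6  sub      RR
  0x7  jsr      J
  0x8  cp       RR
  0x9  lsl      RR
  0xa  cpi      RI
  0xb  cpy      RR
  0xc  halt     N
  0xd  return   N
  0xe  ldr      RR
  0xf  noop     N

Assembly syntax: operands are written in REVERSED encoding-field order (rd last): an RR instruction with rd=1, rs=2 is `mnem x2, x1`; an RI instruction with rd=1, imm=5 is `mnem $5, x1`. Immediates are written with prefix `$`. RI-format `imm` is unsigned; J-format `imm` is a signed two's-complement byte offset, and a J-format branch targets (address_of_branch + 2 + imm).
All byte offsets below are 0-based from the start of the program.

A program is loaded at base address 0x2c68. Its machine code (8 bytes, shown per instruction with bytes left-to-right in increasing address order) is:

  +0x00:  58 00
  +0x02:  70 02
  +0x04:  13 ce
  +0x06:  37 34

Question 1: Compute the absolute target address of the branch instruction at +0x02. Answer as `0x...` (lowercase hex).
off 0x02: read 70 02 as big → 0x7002
  op=0x7002>>12=0x7 ⇒ jsr (J)
  imm@[11:0]=0x2 ⇒ $2
  target = base 0x2c68 + off 0x02 + 2 + imm 2 = 0x2c6e

0x2c6e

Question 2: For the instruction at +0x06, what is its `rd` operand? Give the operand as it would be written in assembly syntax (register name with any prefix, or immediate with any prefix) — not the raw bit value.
x1

+0x06: 37 34 ⇒ word 0x3734 (big)
  opcode bits[15:12]=0x3: sbi/RI
  [11:10] rd=1 = x1
  [9:0] imm=820 = $820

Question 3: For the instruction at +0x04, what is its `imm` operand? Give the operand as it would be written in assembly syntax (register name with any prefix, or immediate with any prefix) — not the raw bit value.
$974

+0x04: 13 ce ⇒ word 0x13ce (big)
  top 4b → 0x1 → lsli [RI]
  [11:10] rd=0 = x0
  [9:0] imm=974 = $974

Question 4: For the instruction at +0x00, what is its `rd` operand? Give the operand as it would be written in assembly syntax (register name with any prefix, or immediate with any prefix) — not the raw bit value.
x2

off 0x00: read 58 00 as big → 0x5800
  top 4b → 0x5 → inv [R]
  rd@[11:10]=0x2 ⇒ x2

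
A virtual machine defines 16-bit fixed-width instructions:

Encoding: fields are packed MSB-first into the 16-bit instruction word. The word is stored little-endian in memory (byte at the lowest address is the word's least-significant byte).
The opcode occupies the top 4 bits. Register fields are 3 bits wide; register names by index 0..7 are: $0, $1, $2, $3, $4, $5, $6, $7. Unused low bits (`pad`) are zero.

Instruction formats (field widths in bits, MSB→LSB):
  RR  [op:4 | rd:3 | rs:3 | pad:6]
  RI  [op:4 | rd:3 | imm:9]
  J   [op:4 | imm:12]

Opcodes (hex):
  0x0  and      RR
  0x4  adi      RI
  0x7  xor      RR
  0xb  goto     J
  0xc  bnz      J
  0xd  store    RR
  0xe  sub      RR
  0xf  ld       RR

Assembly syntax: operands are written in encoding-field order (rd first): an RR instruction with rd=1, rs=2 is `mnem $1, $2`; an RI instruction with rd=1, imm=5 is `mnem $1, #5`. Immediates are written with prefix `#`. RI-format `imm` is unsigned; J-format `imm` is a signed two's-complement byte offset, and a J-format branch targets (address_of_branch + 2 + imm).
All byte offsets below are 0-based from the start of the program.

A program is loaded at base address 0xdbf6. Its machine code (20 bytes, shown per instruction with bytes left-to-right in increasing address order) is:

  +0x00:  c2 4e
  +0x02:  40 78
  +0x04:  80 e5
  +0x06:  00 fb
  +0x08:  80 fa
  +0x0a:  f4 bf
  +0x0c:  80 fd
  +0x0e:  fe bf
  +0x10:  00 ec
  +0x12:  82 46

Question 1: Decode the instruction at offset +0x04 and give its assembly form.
+0x04: 80 e5 ⇒ word 0xe580 (little)
  opcode bits[15:12]=0xe: sub/RR
  rd: (w>>9)&0x7=0x2 → $2
  rs: (w>>6)&0x7=0x6 → $6

sub $2, $6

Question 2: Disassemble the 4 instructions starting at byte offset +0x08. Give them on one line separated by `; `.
ld $5, $2; goto #-12; ld $6, $6; goto #-2

[08] 80 fa → 0xfa80
  top 4b → 0xf → ld [RR]
  [11:9] rd=5 = $5
  [8:6] rs=2 = $2
[0a] f4 bf → 0xbff4
  top 4b → 0xb → goto [J]
  [11:0] imm=4084 (s12→-12) = #-12
[0c] 80 fd → 0xfd80
  top 4b → 0xf → ld [RR]
  [11:9] rd=6 = $6
  [8:6] rs=6 = $6
[0e] fe bf → 0xbffe
  top 4b → 0xb → goto [J]
  [11:0] imm=4094 (s12→-2) = #-2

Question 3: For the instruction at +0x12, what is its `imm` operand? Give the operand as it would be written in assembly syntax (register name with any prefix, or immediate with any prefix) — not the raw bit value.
[12] 82 46 → 0x4682
  op=0x4682>>12=0x4 ⇒ adi (RI)
  rd: (w>>9)&0x7=0x3 → $3
  imm: (w>>0)&0x1ff=0x82 → #130

#130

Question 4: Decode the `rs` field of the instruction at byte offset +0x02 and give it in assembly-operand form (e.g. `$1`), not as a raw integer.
$1

[02] 40 78 → 0x7840
  op=0x7840>>12=0x7 ⇒ xor (RR)
  rd@[11:9]=0x4 ⇒ $4
  rs@[8:6]=0x1 ⇒ $1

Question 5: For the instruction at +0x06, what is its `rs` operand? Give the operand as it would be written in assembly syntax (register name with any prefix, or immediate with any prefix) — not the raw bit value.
$4

off 0x06: read 00 fb as little → 0xfb00
  opcode bits[15:12]=0xf: ld/RR
  [11:9] rd=5 = $5
  [8:6] rs=4 = $4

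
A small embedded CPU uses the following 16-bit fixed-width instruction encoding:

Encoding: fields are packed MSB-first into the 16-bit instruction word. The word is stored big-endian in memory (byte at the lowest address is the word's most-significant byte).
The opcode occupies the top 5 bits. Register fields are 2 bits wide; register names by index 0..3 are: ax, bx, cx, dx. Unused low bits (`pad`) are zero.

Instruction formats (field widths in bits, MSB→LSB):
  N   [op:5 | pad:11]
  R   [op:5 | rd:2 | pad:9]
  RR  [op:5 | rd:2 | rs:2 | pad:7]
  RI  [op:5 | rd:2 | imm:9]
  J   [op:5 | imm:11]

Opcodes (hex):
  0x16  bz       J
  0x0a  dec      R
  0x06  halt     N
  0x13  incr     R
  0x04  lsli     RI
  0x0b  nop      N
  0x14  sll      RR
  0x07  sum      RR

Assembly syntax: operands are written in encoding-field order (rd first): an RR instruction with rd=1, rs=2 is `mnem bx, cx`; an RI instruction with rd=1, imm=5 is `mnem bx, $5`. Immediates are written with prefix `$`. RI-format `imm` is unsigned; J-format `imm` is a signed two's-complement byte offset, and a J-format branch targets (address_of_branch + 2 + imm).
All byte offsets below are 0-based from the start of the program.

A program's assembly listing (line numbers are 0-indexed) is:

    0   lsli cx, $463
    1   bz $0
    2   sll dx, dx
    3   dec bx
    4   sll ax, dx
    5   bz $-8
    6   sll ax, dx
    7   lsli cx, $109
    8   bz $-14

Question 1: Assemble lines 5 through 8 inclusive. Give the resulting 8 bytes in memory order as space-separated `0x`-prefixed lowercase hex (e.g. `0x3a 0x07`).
5. bz fields op=0x16:5|imm=-8:11 → word b7f8h → b7 f8
6. sll fields op=0x14:5|rd=0:2|rs=3:2|pad=0:7 → word a180h → a1 80
7. lsli fields op=0x4:5|rd=2:2|imm=109:9 → word 246dh → 24 6d
8. bz fields op=0x16:5|imm=-14:11 → word b7f2h → b7 f2

0xb7 0xf8 0xa1 0x80 0x24 0x6d 0xb7 0xf2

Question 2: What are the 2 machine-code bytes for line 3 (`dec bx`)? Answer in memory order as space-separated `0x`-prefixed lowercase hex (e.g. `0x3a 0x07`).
L3: dec op=0xa:5|rd=1:2|pad=0:9 ⇒ 0x5200 ⇒ big 52 00

0x52 0x00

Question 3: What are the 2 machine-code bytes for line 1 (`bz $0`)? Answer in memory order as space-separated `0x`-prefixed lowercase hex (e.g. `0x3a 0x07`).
L1: bz op=0x16:5|imm=0:11 ⇒ 0xb000 ⇒ big b0 00

0xb0 0x00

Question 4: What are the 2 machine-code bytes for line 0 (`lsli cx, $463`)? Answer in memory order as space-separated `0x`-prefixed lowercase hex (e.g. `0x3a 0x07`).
0. lsli fields op=0x4:5|rd=2:2|imm=463:9 → word 25cfh → 25 cf

0x25 0xcf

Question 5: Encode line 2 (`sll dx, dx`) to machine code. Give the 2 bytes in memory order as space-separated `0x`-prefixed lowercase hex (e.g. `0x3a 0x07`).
0xa7 0x80

line 2 (sll): pack op=0x14:5|rd=3:2|rs=3:2|pad=0:7 = 0xa780; big→ a7 80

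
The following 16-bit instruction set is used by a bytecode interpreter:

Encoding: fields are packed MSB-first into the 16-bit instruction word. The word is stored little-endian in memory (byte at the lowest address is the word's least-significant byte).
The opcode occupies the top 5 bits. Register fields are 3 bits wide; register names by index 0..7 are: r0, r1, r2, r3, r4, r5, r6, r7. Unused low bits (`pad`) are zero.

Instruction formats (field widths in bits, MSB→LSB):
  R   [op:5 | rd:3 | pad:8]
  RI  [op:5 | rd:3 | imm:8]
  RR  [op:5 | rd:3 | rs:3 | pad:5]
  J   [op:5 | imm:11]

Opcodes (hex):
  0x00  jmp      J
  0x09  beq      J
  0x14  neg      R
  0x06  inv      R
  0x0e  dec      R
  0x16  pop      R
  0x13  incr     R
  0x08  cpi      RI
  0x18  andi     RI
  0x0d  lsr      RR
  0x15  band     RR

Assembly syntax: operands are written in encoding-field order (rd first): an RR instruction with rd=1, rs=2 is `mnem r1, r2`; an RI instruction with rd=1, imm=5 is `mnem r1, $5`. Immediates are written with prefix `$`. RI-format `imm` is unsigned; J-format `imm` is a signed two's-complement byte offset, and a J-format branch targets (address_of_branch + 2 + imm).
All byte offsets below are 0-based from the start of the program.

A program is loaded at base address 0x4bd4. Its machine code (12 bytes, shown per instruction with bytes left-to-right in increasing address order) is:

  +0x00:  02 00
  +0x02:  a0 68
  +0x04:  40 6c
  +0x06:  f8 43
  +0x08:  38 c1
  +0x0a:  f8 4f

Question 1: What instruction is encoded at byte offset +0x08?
andi r1, $56

+0x08: 38 c1 ⇒ word 0xc138 (little)
  opcode bits[15:11]=0x18: andi/RI
  rd: (w>>8)&0x7=0x1 → r1
  imm: (w>>0)&0xff=0x38 → $56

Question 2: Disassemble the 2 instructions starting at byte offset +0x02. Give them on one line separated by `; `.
[02] a0 68 → 0x68a0
  op=0x68a0>>11=0xd ⇒ lsr (RR)
  [10:8] rd=0 = r0
  [7:5] rs=5 = r5
[04] 40 6c → 0x6c40
  op=0x6c40>>11=0xd ⇒ lsr (RR)
  [10:8] rd=4 = r4
  [7:5] rs=2 = r2

lsr r0, r5; lsr r4, r2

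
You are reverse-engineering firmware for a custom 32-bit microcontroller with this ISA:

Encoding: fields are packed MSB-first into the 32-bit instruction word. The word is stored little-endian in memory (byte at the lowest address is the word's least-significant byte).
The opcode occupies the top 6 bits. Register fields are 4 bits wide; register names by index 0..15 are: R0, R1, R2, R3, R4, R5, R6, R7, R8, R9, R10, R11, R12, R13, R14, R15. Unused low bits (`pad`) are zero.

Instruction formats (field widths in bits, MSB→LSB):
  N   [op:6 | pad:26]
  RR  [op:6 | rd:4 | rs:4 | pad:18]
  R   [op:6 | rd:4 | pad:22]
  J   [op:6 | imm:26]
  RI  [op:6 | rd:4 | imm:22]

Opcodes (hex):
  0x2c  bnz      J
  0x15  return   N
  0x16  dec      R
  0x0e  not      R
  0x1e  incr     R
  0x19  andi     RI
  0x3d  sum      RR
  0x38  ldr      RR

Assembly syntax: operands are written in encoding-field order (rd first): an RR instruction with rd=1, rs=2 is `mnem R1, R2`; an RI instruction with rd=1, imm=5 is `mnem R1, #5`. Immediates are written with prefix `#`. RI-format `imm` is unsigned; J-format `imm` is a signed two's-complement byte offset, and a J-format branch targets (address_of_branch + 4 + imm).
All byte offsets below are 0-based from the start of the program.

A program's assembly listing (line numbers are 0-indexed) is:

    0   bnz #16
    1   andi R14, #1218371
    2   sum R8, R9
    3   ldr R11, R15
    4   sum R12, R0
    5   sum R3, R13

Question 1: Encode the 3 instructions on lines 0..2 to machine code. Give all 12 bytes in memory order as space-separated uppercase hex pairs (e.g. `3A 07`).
0. bnz fields op=0x2c:6|imm=16:26 → word b0000010h → 10 00 00 b0
1. andi fields op=0x19:6|rd=14:4|imm=1218371:22 → word 67929743h → 43 97 92 67
2. sum fields op=0x3d:6|rd=8:4|rs=9:4|pad=0:18 → word f6240000h → 00 00 24 f6

10 00 00 B0 43 97 92 67 00 00 24 F6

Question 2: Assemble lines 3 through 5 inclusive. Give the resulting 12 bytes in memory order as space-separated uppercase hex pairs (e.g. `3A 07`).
3. ldr fields op=0x38:6|rd=11:4|rs=15:4|pad=0:18 → word e2fc0000h → 00 00 fc e2
4. sum fields op=0x3d:6|rd=12:4|rs=0:4|pad=0:18 → word f7000000h → 00 00 00 f7
5. sum fields op=0x3d:6|rd=3:4|rs=13:4|pad=0:18 → word f4f40000h → 00 00 f4 f4

00 00 FC E2 00 00 00 F7 00 00 F4 F4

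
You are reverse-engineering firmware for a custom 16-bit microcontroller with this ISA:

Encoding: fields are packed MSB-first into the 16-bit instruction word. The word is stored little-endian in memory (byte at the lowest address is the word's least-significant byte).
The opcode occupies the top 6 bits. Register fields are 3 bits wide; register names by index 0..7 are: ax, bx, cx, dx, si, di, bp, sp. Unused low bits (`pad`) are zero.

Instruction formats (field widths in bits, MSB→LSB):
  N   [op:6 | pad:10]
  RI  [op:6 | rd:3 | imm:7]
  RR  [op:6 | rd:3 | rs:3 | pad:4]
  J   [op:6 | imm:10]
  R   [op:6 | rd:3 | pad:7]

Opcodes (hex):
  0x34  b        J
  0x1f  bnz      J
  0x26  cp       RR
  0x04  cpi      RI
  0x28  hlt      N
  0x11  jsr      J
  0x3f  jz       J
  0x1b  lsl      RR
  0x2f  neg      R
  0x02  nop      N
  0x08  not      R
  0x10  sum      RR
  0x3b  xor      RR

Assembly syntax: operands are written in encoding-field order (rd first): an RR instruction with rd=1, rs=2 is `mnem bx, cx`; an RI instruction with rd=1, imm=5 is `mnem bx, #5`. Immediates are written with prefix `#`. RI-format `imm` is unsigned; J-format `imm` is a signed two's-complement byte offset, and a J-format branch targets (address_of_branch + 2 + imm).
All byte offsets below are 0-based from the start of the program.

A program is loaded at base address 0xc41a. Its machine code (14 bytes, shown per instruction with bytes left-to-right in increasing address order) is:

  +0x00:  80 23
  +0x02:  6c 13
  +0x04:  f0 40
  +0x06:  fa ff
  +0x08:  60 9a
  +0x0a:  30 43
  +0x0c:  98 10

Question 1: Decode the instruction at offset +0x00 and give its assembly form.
not sp

[00] 80 23 → 0x2380
  opcode bits[15:10]=0x8: not/R
  rd@[9:7]=0x7 ⇒ sp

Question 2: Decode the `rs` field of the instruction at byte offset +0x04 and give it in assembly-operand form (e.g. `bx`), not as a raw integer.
sp

[04] f0 40 → 0x40f0
  opcode bits[15:10]=0x10: sum/RR
  rd@[9:7]=0x1 ⇒ bx
  rs@[6:4]=0x7 ⇒ sp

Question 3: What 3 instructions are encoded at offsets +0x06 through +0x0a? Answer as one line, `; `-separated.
jz #-6; cp si, bp; sum bp, dx

[06] fa ff → 0xfffa
  top 6b → 0x3f → jz [J]
  [9:0] imm=1018 (s10→-6) = #-6
[08] 60 9a → 0x9a60
  top 6b → 0x26 → cp [RR]
  [9:7] rd=4 = si
  [6:4] rs=6 = bp
[0a] 30 43 → 0x4330
  top 6b → 0x10 → sum [RR]
  [9:7] rd=6 = bp
  [6:4] rs=3 = dx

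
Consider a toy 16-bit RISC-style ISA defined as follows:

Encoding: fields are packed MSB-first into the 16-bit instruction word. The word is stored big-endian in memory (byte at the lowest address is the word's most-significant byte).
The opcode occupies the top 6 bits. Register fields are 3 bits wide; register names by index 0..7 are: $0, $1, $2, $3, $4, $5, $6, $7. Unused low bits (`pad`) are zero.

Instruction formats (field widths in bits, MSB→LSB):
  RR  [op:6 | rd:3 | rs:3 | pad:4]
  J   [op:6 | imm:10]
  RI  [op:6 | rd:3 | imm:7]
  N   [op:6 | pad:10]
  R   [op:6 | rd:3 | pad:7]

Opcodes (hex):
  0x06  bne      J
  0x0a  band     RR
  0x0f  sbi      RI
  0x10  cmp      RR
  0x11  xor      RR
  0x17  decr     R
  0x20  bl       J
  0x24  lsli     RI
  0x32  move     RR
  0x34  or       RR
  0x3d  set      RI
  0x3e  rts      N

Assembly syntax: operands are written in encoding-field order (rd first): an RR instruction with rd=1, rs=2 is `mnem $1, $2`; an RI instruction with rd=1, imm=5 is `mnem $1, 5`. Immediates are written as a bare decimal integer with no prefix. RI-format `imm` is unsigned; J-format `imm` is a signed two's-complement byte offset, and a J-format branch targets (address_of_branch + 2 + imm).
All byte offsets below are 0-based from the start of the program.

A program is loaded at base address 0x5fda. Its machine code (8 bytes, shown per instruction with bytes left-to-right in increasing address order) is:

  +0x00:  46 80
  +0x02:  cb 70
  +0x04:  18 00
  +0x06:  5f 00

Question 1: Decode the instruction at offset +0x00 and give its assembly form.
+0x00: 46 80 ⇒ word 0x4680 (big)
  op=0x4680>>10=0x11 ⇒ xor (RR)
  rd@[9:7]=0x5 ⇒ $5
  rs@[6:4]=0x0 ⇒ $0

xor $5, $0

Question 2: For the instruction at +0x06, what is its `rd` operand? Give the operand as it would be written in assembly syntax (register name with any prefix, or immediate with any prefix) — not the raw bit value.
off 0x06: read 5f 00 as big → 0x5f00
  op=0x5f00>>10=0x17 ⇒ decr (R)
  rd: (w>>7)&0x7=0x6 → $6

$6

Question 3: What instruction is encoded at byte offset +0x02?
off 0x02: read cb 70 as big → 0xcb70
  top 6b → 0x32 → move [RR]
  rd: (w>>7)&0x7=0x6 → $6
  rs: (w>>4)&0x7=0x7 → $7

move $6, $7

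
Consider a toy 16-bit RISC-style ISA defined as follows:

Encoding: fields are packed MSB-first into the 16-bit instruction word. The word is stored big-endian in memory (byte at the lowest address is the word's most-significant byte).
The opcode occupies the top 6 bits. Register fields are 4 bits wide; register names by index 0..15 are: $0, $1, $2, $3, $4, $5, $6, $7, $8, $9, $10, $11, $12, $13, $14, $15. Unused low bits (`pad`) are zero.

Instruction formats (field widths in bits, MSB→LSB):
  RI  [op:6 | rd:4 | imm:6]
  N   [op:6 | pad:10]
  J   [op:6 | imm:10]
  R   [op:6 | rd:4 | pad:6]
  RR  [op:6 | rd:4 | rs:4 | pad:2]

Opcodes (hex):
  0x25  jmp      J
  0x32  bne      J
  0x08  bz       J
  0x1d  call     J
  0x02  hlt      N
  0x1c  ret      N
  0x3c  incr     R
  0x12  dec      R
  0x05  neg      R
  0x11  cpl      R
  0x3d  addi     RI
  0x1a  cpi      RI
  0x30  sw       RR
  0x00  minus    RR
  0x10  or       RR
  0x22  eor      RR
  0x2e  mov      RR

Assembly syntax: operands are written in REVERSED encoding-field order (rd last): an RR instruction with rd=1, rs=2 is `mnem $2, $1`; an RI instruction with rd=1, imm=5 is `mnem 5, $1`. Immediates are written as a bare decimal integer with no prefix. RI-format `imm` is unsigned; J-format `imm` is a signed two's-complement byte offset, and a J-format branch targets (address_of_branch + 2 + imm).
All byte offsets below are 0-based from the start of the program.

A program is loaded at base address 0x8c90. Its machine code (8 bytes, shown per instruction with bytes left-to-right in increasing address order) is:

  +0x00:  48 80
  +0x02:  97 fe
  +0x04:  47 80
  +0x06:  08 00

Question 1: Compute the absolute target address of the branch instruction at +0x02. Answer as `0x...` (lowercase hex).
@+02  big-endian(97 fe) = 0x97fe
  top 6b → 0x25 → jmp [J]
  imm: (w>>0)&0x3ff=0x3fe (s10→-2) → -2
  target = base 0x8c90 + off 0x02 + 2 + imm -2 = 0x8c92

0x8c92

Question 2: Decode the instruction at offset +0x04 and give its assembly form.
cpl $14

off 0x04: read 47 80 as big → 0x4780
  top 6b → 0x11 → cpl [R]
  [9:6] rd=14 = $14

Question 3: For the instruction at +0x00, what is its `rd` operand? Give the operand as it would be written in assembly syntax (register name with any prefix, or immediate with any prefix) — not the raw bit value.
$2

off 0x00: read 48 80 as big → 0x4880
  opcode bits[15:10]=0x12: dec/R
  rd: (w>>6)&0xf=0x2 → $2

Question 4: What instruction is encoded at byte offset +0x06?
hlt

[06] 08 00 → 0x0800
  opcode bits[15:10]=0x2: hlt/N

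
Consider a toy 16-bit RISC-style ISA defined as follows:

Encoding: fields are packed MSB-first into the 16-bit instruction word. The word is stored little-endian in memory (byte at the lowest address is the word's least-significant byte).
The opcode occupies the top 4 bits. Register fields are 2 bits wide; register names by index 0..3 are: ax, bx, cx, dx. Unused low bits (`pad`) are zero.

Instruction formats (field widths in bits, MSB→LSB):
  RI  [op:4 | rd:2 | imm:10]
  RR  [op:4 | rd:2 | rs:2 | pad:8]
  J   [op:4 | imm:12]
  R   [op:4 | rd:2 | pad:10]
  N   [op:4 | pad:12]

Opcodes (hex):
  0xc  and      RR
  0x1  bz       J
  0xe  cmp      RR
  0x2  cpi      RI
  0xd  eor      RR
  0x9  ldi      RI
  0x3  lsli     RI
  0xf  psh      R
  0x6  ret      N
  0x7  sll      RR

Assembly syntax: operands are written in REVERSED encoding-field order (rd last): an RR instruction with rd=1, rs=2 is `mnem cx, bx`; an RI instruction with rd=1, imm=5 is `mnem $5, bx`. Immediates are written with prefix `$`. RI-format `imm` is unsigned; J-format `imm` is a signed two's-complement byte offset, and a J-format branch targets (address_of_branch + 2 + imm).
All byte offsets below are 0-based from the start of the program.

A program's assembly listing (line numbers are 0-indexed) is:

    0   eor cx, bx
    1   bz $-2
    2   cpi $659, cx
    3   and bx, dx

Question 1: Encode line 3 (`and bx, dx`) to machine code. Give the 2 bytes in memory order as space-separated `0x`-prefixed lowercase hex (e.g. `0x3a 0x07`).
3. and fields op=0xc:4|rd=3:2|rs=1:2|pad=0:8 → word cd00h → 00 cd

0x00 0xcd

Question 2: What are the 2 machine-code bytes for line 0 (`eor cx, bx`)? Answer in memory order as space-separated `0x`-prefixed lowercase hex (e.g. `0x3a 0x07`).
0x00 0xd6

line 0 (eor): pack op=0xd:4|rd=1:2|rs=2:2|pad=0:8 = 0xd600; little→ 00 d6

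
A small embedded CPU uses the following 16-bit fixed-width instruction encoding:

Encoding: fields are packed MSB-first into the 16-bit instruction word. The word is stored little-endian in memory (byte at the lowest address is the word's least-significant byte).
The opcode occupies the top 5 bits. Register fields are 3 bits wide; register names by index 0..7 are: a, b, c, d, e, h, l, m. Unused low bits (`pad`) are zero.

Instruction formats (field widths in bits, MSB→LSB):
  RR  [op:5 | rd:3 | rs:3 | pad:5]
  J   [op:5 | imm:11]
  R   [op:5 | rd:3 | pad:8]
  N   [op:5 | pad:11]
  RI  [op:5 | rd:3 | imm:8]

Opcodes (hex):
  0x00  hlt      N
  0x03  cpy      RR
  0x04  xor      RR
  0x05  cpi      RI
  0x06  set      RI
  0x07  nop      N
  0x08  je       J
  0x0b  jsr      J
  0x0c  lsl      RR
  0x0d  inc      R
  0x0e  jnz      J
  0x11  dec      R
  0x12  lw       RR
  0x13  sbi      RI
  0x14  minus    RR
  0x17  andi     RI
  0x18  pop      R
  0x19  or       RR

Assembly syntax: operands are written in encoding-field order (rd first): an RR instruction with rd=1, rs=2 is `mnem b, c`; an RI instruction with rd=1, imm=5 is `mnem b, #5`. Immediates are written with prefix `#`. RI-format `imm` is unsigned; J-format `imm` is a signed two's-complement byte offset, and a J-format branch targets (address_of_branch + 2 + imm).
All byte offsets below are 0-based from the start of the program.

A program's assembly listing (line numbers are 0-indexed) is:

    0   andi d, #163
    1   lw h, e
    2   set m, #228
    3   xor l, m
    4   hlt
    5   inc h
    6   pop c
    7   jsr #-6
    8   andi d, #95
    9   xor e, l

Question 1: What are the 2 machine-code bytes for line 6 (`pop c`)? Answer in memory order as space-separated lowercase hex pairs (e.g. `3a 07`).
line 6 (pop): pack op=0x18:5|rd=2:3|pad=0:8 = 0xc200; little→ 00 c2

00 c2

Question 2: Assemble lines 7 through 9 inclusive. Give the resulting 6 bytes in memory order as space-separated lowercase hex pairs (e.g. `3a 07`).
fa 5f 5f bb c0 24

7. jsr fields op=0xb:5|imm=-6:11 → word 5ffah → fa 5f
8. andi fields op=0x17:5|rd=3:3|imm=95:8 → word bb5fh → 5f bb
9. xor fields op=0x4:5|rd=4:3|rs=6:3|pad=0:5 → word 24c0h → c0 24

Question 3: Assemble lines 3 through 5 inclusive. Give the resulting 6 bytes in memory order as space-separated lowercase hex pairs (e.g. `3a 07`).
e0 26 00 00 00 6d

line 3 (xor): pack op=0x4:5|rd=6:3|rs=7:3|pad=0:5 = 0x26e0; little→ e0 26
line 4 (hlt): pack op=0x0:5|pad=0:11 = 0x0000; little→ 00 00
line 5 (inc): pack op=0xd:5|rd=5:3|pad=0:8 = 0x6d00; little→ 00 6d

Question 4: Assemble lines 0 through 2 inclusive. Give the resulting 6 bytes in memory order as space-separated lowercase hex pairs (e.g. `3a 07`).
a3 bb 80 95 e4 37

line 0 (andi): pack op=0x17:5|rd=3:3|imm=163:8 = 0xbba3; little→ a3 bb
line 1 (lw): pack op=0x12:5|rd=5:3|rs=4:3|pad=0:5 = 0x9580; little→ 80 95
line 2 (set): pack op=0x6:5|rd=7:3|imm=228:8 = 0x37e4; little→ e4 37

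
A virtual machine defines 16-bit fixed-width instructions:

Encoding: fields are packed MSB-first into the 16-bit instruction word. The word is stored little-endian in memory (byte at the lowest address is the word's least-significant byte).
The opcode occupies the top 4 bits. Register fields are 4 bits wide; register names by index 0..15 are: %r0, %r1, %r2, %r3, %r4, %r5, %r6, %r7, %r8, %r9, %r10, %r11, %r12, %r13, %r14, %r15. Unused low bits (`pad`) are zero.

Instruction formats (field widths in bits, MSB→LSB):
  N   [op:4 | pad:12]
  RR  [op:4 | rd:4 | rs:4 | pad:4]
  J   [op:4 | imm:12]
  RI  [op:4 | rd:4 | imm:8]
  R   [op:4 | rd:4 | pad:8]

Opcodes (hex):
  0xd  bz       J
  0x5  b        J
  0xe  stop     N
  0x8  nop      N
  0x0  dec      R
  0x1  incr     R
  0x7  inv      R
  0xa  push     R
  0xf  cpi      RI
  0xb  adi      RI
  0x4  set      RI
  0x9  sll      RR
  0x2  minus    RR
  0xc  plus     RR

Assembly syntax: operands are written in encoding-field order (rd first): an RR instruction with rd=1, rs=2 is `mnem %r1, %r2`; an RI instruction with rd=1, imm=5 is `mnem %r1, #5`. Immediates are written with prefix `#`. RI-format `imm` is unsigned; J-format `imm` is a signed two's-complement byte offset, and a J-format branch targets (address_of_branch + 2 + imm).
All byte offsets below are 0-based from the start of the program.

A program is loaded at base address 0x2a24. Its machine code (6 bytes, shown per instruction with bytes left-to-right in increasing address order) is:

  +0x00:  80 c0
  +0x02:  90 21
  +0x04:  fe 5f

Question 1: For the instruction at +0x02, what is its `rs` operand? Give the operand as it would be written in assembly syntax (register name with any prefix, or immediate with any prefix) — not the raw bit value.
@+02  little-endian(90 21) = 0x2190
  opcode bits[15:12]=0x2: minus/RR
  [11:8] rd=1 = %r1
  [7:4] rs=9 = %r9

%r9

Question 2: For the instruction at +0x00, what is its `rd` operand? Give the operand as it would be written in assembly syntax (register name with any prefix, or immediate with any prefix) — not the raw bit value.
%r0

[00] 80 c0 → 0xc080
  op=0xc080>>12=0xc ⇒ plus (RR)
  rd@[11:8]=0x0 ⇒ %r0
  rs@[7:4]=0x8 ⇒ %r8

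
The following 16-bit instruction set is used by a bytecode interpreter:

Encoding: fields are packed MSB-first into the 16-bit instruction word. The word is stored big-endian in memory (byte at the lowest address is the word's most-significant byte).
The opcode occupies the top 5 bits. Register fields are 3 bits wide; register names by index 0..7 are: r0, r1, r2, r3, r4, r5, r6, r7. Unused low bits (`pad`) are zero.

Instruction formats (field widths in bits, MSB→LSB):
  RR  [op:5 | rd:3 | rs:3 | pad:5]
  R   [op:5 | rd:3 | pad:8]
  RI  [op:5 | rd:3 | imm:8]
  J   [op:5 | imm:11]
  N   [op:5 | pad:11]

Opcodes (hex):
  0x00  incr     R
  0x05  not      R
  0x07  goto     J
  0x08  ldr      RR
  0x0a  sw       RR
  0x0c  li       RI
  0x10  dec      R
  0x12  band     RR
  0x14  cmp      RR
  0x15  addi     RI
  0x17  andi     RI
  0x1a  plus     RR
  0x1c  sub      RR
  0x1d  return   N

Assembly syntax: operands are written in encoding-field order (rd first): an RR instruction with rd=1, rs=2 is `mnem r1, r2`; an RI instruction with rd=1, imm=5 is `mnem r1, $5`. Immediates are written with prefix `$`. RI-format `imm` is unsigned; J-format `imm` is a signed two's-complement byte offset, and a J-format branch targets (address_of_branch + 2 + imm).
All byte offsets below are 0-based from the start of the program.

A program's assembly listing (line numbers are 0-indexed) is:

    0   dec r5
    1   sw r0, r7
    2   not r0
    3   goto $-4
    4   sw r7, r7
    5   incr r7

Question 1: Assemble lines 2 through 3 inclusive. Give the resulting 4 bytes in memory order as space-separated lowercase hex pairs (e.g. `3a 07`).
line 2 (not): pack op=0x5:5|rd=0:3|pad=0:8 = 0x2800; big→ 28 00
line 3 (goto): pack op=0x7:5|imm=-4:11 = 0x3ffc; big→ 3f fc

28 00 3f fc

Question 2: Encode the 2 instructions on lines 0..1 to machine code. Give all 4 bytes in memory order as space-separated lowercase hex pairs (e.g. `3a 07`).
85 00 50 e0

line 0 (dec): pack op=0x10:5|rd=5:3|pad=0:8 = 0x8500; big→ 85 00
line 1 (sw): pack op=0xa:5|rd=0:3|rs=7:3|pad=0:5 = 0x50e0; big→ 50 e0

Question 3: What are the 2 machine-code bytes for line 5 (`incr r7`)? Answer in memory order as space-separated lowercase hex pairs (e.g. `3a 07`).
07 00

line 5 (incr): pack op=0x0:5|rd=7:3|pad=0:8 = 0x0700; big→ 07 00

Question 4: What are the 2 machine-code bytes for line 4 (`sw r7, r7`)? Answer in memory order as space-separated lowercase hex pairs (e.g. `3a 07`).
57 e0

L4: sw op=0xa:5|rd=7:3|rs=7:3|pad=0:5 ⇒ 0x57e0 ⇒ big 57 e0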